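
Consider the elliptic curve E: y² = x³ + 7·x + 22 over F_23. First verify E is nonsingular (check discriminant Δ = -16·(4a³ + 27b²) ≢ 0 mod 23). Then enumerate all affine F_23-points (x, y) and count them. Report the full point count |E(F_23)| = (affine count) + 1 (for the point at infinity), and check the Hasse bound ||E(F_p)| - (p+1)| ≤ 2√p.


Affine points = {(3, 1), (3, 22), (6, 2), (6, 21), (7, 0), (9, 3), (9, 20), (11, 2), (11, 21), (14, 9), (14, 14), (15, 11), (15, 12), (18, 0), (21, 0)}; affine count = 15; |E(F_23)| = 16.

Discriminant check: Δ ∝ 4a³ + 27b² = 4·7³ + 27·22² = 4·343 + 27·484 ≡ 19 (mod 23). Nonzero ⇒ E is nonsingular.
For each x ∈ F_23, compute rhs = x³ + 7·x + 22 mod 23, then count y ∈ F_23 with y² ≡ rhs.
  x = 0: rhs = 22, matching y values: none (0 points).
  x = 1: rhs = 7, matching y values: none (0 points).
  x = 2: rhs = 21, matching y values: none (0 points).
  x = 3: rhs = 1, matching y values: 1, 22 (2 points).
  x = 4: rhs = 22, matching y values: none (0 points).
  x = 5: rhs = 21, matching y values: none (0 points).
  x = 6: rhs = 4, matching y values: 2, 21 (2 points).
  x = 7: rhs = 0, matching y values: 0 (1 points).
  x = 8: rhs = 15, matching y values: none (0 points).
  x = 9: rhs = 9, matching y values: 3, 20 (2 points).
  x = 10: rhs = 11, matching y values: none (0 points).
  x = 11: rhs = 4, matching y values: 2, 21 (2 points).
  x = 12: rhs = 17, matching y values: none (0 points).
  x = 13: rhs = 10, matching y values: none (0 points).
  x = 14: rhs = 12, matching y values: 9, 14 (2 points).
  x = 15: rhs = 6, matching y values: 11, 12 (2 points).
  x = 16: rhs = 21, matching y values: none (0 points).
  x = 17: rhs = 17, matching y values: none (0 points).
  x = 18: rhs = 0, matching y values: 0 (1 points).
  x = 19: rhs = 22, matching y values: none (0 points).
  x = 20: rhs = 20, matching y values: none (0 points).
  x = 21: rhs = 0, matching y values: 0 (1 points).
  x = 22: rhs = 14, matching y values: none (0 points).
Total affine count: 15.
Full point count |E(F_23)| = 15 + 1 = 16.
Hasse bound: |16 − (23+1)| = |-8| = 8 ≤ 2√23 ≈ 9.5917 ✓.


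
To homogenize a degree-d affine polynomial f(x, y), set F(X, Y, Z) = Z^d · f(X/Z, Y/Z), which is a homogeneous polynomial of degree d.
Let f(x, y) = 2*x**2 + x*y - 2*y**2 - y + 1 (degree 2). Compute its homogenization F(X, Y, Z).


F(X, Y, Z) = 2*X**2 + X*Y - 2*Y**2 - Y*Z + Z**2

deg(f) = 2.
Substitute x = X/Z, y = Y/Z into f, then multiply by Z^2.
  monomial 2·x^2·y^0 ↦ 2·X^2·Y^0·Z^0.
  monomial 1·x^1·y^1 ↦ 1·X^1·Y^1·Z^0.
  monomial -2·x^0·y^2 ↦ -2·X^0·Y^2·Z^0.
  monomial -1·x^0·y^1 ↦ -1·X^0·Y^1·Z^1.
  monomial 1·x^0·y^0 ↦ 1·X^0·Y^0·Z^2.
Collecting: F(X, Y, Z) = 2*X**2 + X*Y - 2*Y**2 - Y*Z + Z**2.


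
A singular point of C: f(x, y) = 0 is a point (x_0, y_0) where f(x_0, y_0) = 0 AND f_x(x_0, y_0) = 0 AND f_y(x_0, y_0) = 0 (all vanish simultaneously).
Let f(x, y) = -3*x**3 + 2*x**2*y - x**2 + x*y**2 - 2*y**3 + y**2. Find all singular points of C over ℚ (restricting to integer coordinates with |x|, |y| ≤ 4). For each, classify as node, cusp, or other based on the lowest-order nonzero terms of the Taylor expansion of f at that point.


Singular points: {(0, 0)}; classification: node.

Compute partial derivatives:
  f_x = -9*x**2 + 4*x*y - 2*x + y**2.
  f_y = 2*x**2 + 2*x*y - 6*y**2 + 2*y.
Scan x_0 ∈ {−4, ..., 4}. For each x_0, f_y(x_0, y) is a polynomial in y; find its integer roots y ∈ {−4, ..., 4}, then test f_x and f at those candidates.
  x = -4: f_y(-4, y) = -6*y**2 - 6*y + 32; no integer root y with |y| ≤ 4.
  x = -3: f_y(-3, y) = -6*y**2 - 4*y + 18; no integer root y with |y| ≤ 4.
  x = -2: f_y(-2, y) = -6*y**2 - 2*y + 8; vanishes at y ∈ {1}. (-2, 1): f_x = -39 ≠ 0.
  x = -1: f_y(-1, y) = 2 - 6*y**2; no integer root y with |y| ≤ 4.
  x = 0: f_y(0, y) = -6*y**2 + 2*y; vanishes at y ∈ {0}. (0, 0): f_x = 0, f = 0 — SINGULAR.
  x = 1: f_y(1, y) = -6*y**2 + 4*y + 2; vanishes at y ∈ {1}. (1, 1): f_x = -6 ≠ 0.
  x = 2: f_y(2, y) = -6*y**2 + 6*y + 8; no integer root y with |y| ≤ 4.
  x = 3: f_y(3, y) = -6*y**2 + 8*y + 18; no integer root y with |y| ≤ 4.
  x = 4: f_y(4, y) = -6*y**2 + 10*y + 32; no integer root y with |y| ≤ 4.
Only singular point on the grid: (0, 0).
Classify: substitute x = 0 + u, y = 0 + v and expand: f = -3*u**3 + 2*u**2*v - u**2 + u*v**2 - 2*v**3 + v**2.
No constant or linear terms (consistent with a singular point). Quadratic part: -u**2 + v**2. Cubic part: -3*u**3 + 2*u**2*v + u*v**2 - 2*v**3.
The quadratic part v**2 - u**2 = (v − u)(v + u) splits into two distinct linear factors, so there are two distinct tangent lines y − 0 = ±(x − 0) — this is a node (ordinary double point).
Classification: node.


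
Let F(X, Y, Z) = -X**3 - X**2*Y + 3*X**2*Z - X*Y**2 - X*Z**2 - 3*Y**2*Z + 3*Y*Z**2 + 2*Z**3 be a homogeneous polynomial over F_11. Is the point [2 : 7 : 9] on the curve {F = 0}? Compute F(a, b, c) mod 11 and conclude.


F(2,7,9) ≡ 9 (mod 11); P is NOT on the curve.

Evaluate F(2, 7, 9) term-by-term (mod 11).
  -X**3 ↦ -1·8·1·1 = -8
  -X**2*Y ↦ -1·4·7·1 = -28
  3*X**2*Z ↦ 3·4·1·9 = 108
  -X*Y**2 ↦ -1·2·49·1 = -98
  -X*Z**2 ↦ -1·2·1·81 = -162
  -3*Y**2*Z ↦ -3·1·49·9 = -1323
  3*Y*Z**2 ↦ 3·1·7·81 = 1701
  2*Z**3 ↦ 2·1·1·729 = 1458
Sum: F(2, 7, 9) = (-8) + (-28) + (108) + (-98) + (-162) + (-1323) + (1701) + (1458) = 1648.
Reducing mod 11: 1648 ≡ 9 (mod 11).
Since F(a, b, c) ≡ 9 ≠ 0 (mod 11), P does NOT lie on the curve.


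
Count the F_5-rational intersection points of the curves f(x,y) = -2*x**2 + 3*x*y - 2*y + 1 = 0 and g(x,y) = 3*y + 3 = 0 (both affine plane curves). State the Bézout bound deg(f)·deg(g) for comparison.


Common zeros: ∅; count = 0; Bézout bound = 2.

deg(f) = 2, deg(g) = 1, so Bézout bound = 2.
Scan x ∈ F_5. For each x, list the y ∈ F_5 with f(x, y) ≡ 0 and those with g(x, y) ≡ 0 (mod 5); the common zeros in that column are the intersection.
  x = 0: f ≡ 0 at y ∈ {3}; g ≡ 0 at y ∈ {4}; common: ∅.
  x = 1: f ≡ 0 at y ∈ {1}; g ≡ 0 at y ∈ {4}; common: ∅.
  x = 2: f ≡ 0 at y ∈ {3}; g ≡ 0 at y ∈ {4}; common: ∅.
  x = 3: f ≡ 0 at y ∈ {1}; g ≡ 0 at y ∈ {4}; common: ∅.
  x = 4: f ≡ 0 at y ∈ ∅; g ≡ 0 at y ∈ {4}; common: ∅.
Collecting: common zeros = ∅, so the count is 0.
Comparison with the Bézout bound: 0 ≤ 2 = deg(f)·deg(g), as expected for curves with no common component (the affine F_5-count falls short of the bound because intersections may lie at infinity, over extension fields, or carry multiplicity).


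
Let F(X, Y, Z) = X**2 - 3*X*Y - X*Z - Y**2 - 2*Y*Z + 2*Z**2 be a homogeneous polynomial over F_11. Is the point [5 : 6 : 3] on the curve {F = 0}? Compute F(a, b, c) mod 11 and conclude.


F(5,6,3) ≡ 9 (mod 11); P is NOT on the curve.

Evaluate F(5, 6, 3) term-by-term (mod 11).
  X**2 ↦ 1·25·1·1 = 25
  -3*X*Y ↦ -3·5·6·1 = -90
  -X*Z ↦ -1·5·1·3 = -15
  -Y**2 ↦ -1·1·36·1 = -36
  -2*Y*Z ↦ -2·1·6·3 = -36
  2*Z**2 ↦ 2·1·1·9 = 18
Sum: F(5, 6, 3) = (25) + (-90) + (-15) + (-36) + (-36) + (18) = -134.
Reducing mod 11: -134 ≡ 9 (mod 11).
Since F(a, b, c) ≡ 9 ≠ 0 (mod 11), P does NOT lie on the curve.


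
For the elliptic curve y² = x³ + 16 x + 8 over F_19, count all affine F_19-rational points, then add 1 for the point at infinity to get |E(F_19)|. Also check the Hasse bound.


Affine points = {(1, 5), (1, 14), (3, 8), (3, 11), (5, 2), (5, 17), (6, 4), (6, 15), (7, 8), (7, 11), (9, 8), (9, 11), (10, 3), (10, 16), (12, 3), (12, 16), (13, 0), (16, 3), (16, 16), (17, 5), (17, 14)}; affine count = 21; |E(F_19)| = 22.

Discriminant check: Δ ∝ 4a³ + 27b² = 4·16³ + 27·8² = 4·4096 + 27·64 ≡ 5 (mod 19). Nonzero ⇒ E is nonsingular.
For each x ∈ F_19, compute rhs = x³ + 16·x + 8 mod 19, then count y ∈ F_19 with y² ≡ rhs.
  x = 0: rhs = 8, matching y values: none (0 points).
  x = 1: rhs = 6, matching y values: 5, 14 (2 points).
  x = 2: rhs = 10, matching y values: none (0 points).
  x = 3: rhs = 7, matching y values: 8, 11 (2 points).
  x = 4: rhs = 3, matching y values: none (0 points).
  x = 5: rhs = 4, matching y values: 2, 17 (2 points).
  x = 6: rhs = 16, matching y values: 4, 15 (2 points).
  x = 7: rhs = 7, matching y values: 8, 11 (2 points).
  x = 8: rhs = 2, matching y values: none (0 points).
  x = 9: rhs = 7, matching y values: 8, 11 (2 points).
  x = 10: rhs = 9, matching y values: 3, 16 (2 points).
  x = 11: rhs = 14, matching y values: none (0 points).
  x = 12: rhs = 9, matching y values: 3, 16 (2 points).
  x = 13: rhs = 0, matching y values: 0 (1 points).
  x = 14: rhs = 12, matching y values: none (0 points).
  x = 15: rhs = 13, matching y values: none (0 points).
  x = 16: rhs = 9, matching y values: 3, 16 (2 points).
  x = 17: rhs = 6, matching y values: 5, 14 (2 points).
  x = 18: rhs = 10, matching y values: none (0 points).
Total affine count: 21.
Full point count |E(F_19)| = 21 + 1 = 22.
Hasse bound: |22 − (19+1)| = |2| = 2 ≤ 2√19 ≈ 8.7178 ✓.


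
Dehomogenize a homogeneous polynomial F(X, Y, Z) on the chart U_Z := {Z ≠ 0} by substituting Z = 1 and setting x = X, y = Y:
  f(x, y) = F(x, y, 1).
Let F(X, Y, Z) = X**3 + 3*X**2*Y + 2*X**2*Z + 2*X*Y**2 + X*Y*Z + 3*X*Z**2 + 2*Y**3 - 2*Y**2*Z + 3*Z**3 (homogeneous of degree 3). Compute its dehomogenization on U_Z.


f(x, y) = x**3 + 3*x**2*y + 2*x**2 + 2*x*y**2 + x*y + 3*x + 2*y**3 - 2*y**2 + 3

On U_Z we set Z = 1. Each monomial c·X^i·Y^j·Z^k in F becomes c·x^i·y^j·1^k = c·x^i·y^j.
Substituting Z = 1: F(X, Y, 1) = x**3 + 3*x**2*y + 2*x**2 + 2*x*y**2 + x*y + 3*x + 2*y**3 - 2*y**2 + 3.
Note: deg(f) ≤ deg(F) = 3; strict inequality happens when F is divisible by Z (lost terms).


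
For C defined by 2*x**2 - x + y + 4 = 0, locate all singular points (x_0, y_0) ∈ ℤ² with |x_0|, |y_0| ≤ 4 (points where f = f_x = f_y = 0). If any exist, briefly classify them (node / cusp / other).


No singular points in the scanned grid; C is smooth there.

Compute partial derivatives:
  f_x = 4*x - 1.
  f_y = 1.
f_y = 1 is a nonzero constant, so f_y never vanishes: no point (x, y) can satisfy f = f_x = f_y = 0. In particular no (x, y) ∈ {−4, ..., 4}² is singular; the curve is smooth.


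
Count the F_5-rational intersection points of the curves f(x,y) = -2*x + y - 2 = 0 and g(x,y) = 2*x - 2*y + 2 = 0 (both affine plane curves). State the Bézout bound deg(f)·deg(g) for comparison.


Common zeros: {(4, 0)}; count = 1; Bézout bound = 1.

deg(f) = 1, deg(g) = 1, so Bézout bound = 1.
Scan x ∈ F_5. For each x, list the y ∈ F_5 with f(x, y) ≡ 0 and those with g(x, y) ≡ 0 (mod 5); the common zeros in that column are the intersection.
  x = 0: f ≡ 0 at y ∈ {2}; g ≡ 0 at y ∈ {1}; common: ∅.
  x = 1: f ≡ 0 at y ∈ {4}; g ≡ 0 at y ∈ {2}; common: ∅.
  x = 2: f ≡ 0 at y ∈ {1}; g ≡ 0 at y ∈ {3}; common: ∅.
  x = 3: f ≡ 0 at y ∈ {3}; g ≡ 0 at y ∈ {4}; common: ∅.
  x = 4: f ≡ 0 at y ∈ {0}; g ≡ 0 at y ∈ {0}; common: {0}.
Collecting: common zeros = {(4, 0)}, so the count is 1.
Comparison with the Bézout bound: 1 ≤ 1 = deg(f)·deg(g), as expected for curves with no common component (the bound is attained).


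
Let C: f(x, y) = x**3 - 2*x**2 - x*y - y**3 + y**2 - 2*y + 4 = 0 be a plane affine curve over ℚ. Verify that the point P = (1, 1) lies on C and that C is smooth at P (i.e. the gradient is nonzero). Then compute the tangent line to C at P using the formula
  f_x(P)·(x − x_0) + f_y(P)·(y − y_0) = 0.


Tangent line at P: -2*x - 4*y + 6 = 0.

Step 1: f(1, 1) = 0, so P lies on C.
Step 2: partial derivatives
  f_x(x, y) = 3*x**2 - 4*x - y, f_y(x, y) = -x - 3*y**2 + 2*y - 2.
  f_x(P) = -2, f_y(P) = -4 (gradient nonzero, so P is smooth).
Step 3: tangent line at P: -2·(x − 1) + -4·(y − 1) = 0.
Expanding: -2*x - 4*y + 6 = 0.


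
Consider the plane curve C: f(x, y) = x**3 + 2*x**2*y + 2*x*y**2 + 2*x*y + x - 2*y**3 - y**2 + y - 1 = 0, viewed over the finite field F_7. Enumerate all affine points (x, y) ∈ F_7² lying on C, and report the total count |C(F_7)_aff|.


Affine F_7-points: {(1, 4), (2, 3), (4, 2), (4, 6), (6, 1), (6, 4)}; count = 6.

For each of the 49 pairs (x, y) ∈ F_7², evaluate f(x, y) mod 7. Record the zeros.
  x = 0: [0↦6, 1↦4, 2↦2, 3↦2, 4↦6, 5↦2, 6↦6]  zeros at y ∈ ∅
  x = 1: [0↦1, 1↦5, 2↦6, 3↦6, 4↦0, 5↦4, 6↦6]  zeros at y ∈ {4}
  x = 2: [0↦2, 1↦2, 2↦3, 3↦0, 4↦2, 5↦4, 6↦1]  zeros at y ∈ {3}
  x = 3: [0↦1, 1↦1, 2↦6, 3↦4, 4↦4, 5↦1, 6↦4]  zeros at y ∈ ∅
  x = 4: [0↦4, 1↦1, 2↦0, 3↦3, 4↦5, 5↦1, 6↦0]  zeros at y ∈ {2, 6}
  x = 5: [0↦3, 1↦1, 2↦5, 3↦3, 4↦4, 5↦3, 6↦2]  zeros at y ∈ ∅
  x = 6: [0↦4, 1↦0, 2↦6, 3↦3, 4↦0, 5↦6, 6↦2]  zeros at y ∈ {1, 4}
Collecting zeros: affine points = {(1, 4), (2, 3), (4, 2), (4, 6), (6, 1), (6, 4)}.
Total count |C(F_7)_aff| = 6.


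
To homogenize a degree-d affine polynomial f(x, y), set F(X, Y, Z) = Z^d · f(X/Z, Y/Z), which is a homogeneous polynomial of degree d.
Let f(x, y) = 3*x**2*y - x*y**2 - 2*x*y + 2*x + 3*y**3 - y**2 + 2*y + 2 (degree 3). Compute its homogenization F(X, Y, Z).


F(X, Y, Z) = 3*X**2*Y - X*Y**2 - 2*X*Y*Z + 2*X*Z**2 + 3*Y**3 - Y**2*Z + 2*Y*Z**2 + 2*Z**3

deg(f) = 3.
Substitute x = X/Z, y = Y/Z into f, then multiply by Z^3.
  monomial 3·x^2·y^1 ↦ 3·X^2·Y^1·Z^0.
  monomial -1·x^1·y^2 ↦ -1·X^1·Y^2·Z^0.
  monomial -2·x^1·y^1 ↦ -2·X^1·Y^1·Z^1.
  monomial 2·x^1·y^0 ↦ 2·X^1·Y^0·Z^2.
  monomial 3·x^0·y^3 ↦ 3·X^0·Y^3·Z^0.
  monomial -1·x^0·y^2 ↦ -1·X^0·Y^2·Z^1.
  monomial 2·x^0·y^1 ↦ 2·X^0·Y^1·Z^2.
  monomial 2·x^0·y^0 ↦ 2·X^0·Y^0·Z^3.
Collecting: F(X, Y, Z) = 3*X**2*Y - X*Y**2 - 2*X*Y*Z + 2*X*Z**2 + 3*Y**3 - Y**2*Z + 2*Y*Z**2 + 2*Z**3.


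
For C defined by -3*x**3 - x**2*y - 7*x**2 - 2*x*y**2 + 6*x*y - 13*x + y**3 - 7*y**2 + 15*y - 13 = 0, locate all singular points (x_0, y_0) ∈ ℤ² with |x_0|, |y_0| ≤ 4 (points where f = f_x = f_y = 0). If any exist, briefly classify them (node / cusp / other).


Singular points: {(-1, 2)}; classification: cusp.

Compute partial derivatives:
  f_x = -9*x**2 - 2*x*y - 14*x - 2*y**2 + 6*y - 13.
  f_y = -x**2 - 4*x*y + 6*x + 3*y**2 - 14*y + 15.
Scan x_0 ∈ {−4, ..., 4}. For each x_0, f_y(x_0, y) is a polynomial in y; find its integer roots y ∈ {−4, ..., 4}, then test f_x and f at those candidates.
  x = -4: f_y(-4, y) = 3*y**2 + 2*y - 25; no integer root y with |y| ≤ 4.
  x = -3: f_y(-3, y) = 3*y**2 - 2*y - 12; no integer root y with |y| ≤ 4.
  x = -2: f_y(-2, y) = 3*y**2 - 6*y - 1; no integer root y with |y| ≤ 4.
  x = -1: f_y(-1, y) = 3*y**2 - 10*y + 8; vanishes at y ∈ {2}. (-1, 2): f_x = 0, f = 0 — SINGULAR.
  x = 0: f_y(0, y) = 3*y**2 - 14*y + 15; vanishes at y ∈ {3}. (0, 3): f_x = -13 ≠ 0.
  x = 1: f_y(1, y) = 3*y**2 - 18*y + 20; no integer root y with |y| ≤ 4.
  x = 2: f_y(2, y) = 3*y**2 - 22*y + 23; no integer root y with |y| ≤ 4.
  x = 3: f_y(3, y) = 3*y**2 - 26*y + 24; no integer root y with |y| ≤ 4.
  x = 4: f_y(4, y) = 3*y**2 - 30*y + 23; no integer root y with |y| ≤ 4.
Only singular point on the grid: (-1, 2).
Classify: substitute x = -1 + u, y = 2 + v and expand: f = -3*u**3 - u**2*v - 2*u*v**2 + v**3 + v**2.
No constant or linear terms (consistent with a singular point). Quadratic part: v**2. Cubic part: -3*u**3 - u**2*v - 2*u*v**2 + v**3.
The quadratic part v**2 is a perfect square, so there is a single (double) tangent line v = 0, i.e. y = 2. Restricting the cubic part to that line (v = 0) leaves -3*u**3 ≠ 0, so f is not divisible by v and the branch is v² ≈ 3*u**3 to lowest order — this is a cusp.
Classification: cusp.


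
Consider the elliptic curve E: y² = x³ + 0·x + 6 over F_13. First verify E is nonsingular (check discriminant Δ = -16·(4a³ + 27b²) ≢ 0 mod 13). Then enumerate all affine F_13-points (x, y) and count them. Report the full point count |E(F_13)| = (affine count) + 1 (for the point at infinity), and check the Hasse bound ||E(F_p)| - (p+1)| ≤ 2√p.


Affine points = {(2, 1), (2, 12), (5, 1), (5, 12), (6, 1), (6, 12)}; affine count = 6; |E(F_13)| = 7.

Discriminant check: Δ ∝ 4a³ + 27b² = 4·0³ + 27·6² = 4·0 + 27·36 ≡ 10 (mod 13). Nonzero ⇒ E is nonsingular.
For each x ∈ F_13, compute rhs = x³ + 0·x + 6 mod 13, then count y ∈ F_13 with y² ≡ rhs.
  x = 0: rhs = 6, matching y values: none (0 points).
  x = 1: rhs = 7, matching y values: none (0 points).
  x = 2: rhs = 1, matching y values: 1, 12 (2 points).
  x = 3: rhs = 7, matching y values: none (0 points).
  x = 4: rhs = 5, matching y values: none (0 points).
  x = 5: rhs = 1, matching y values: 1, 12 (2 points).
  x = 6: rhs = 1, matching y values: 1, 12 (2 points).
  x = 7: rhs = 11, matching y values: none (0 points).
  x = 8: rhs = 11, matching y values: none (0 points).
  x = 9: rhs = 7, matching y values: none (0 points).
  x = 10: rhs = 5, matching y values: none (0 points).
  x = 11: rhs = 11, matching y values: none (0 points).
  x = 12: rhs = 5, matching y values: none (0 points).
Total affine count: 6.
Full point count |E(F_13)| = 6 + 1 = 7.
Hasse bound: |7 − (13+1)| = |-7| = 7 ≤ 2√13 ≈ 7.2111 ✓.


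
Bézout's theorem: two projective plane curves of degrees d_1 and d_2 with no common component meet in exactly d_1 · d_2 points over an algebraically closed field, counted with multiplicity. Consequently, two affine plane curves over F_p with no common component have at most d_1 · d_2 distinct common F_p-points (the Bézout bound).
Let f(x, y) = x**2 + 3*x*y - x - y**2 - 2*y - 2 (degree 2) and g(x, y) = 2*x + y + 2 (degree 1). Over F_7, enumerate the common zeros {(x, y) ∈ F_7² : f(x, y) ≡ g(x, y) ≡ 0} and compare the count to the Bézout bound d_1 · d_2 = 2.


Common zeros: {(6, 0)}; count = 1; Bézout bound = 2.

deg(f) = 2, deg(g) = 1, so Bézout bound = 2.
Scan x ∈ F_7. For each x, list the y ∈ F_7 with f(x, y) ≡ 0 and those with g(x, y) ≡ 0 (mod 7); the common zeros in that column are the intersection.
  x = 0: f ≡ 0 at y ∈ ∅; g ≡ 0 at y ∈ {5}; common: ∅.
  x = 1: f ≡ 0 at y ∈ {4}; g ≡ 0 at y ∈ {3}; common: ∅.
  x = 2: f ≡ 0 at y ∈ {0, 4}; g ≡ 0 at y ∈ {1}; common: ∅.
  x = 3: f ≡ 0 at y ∈ {2, 5}; g ≡ 0 at y ∈ {6}; common: ∅.
  x = 4: f ≡ 0 at y ∈ {5}; g ≡ 0 at y ∈ {4}; common: ∅.
  x = 5: f ≡ 0 at y ∈ ∅; g ≡ 0 at y ∈ {2}; common: ∅.
  x = 6: f ≡ 0 at y ∈ {0, 2}; g ≡ 0 at y ∈ {0}; common: {0}.
Collecting: common zeros = {(6, 0)}, so the count is 1.
Comparison with the Bézout bound: 1 ≤ 2 = deg(f)·deg(g), as expected for curves with no common component (the affine F_7-count falls short of the bound because intersections may lie at infinity, over extension fields, or carry multiplicity).


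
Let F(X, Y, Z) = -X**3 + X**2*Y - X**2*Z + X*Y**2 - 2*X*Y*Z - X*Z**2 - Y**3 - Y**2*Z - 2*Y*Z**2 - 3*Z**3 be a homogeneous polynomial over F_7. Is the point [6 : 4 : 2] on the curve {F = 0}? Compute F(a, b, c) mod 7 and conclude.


F(6,4,2) ≡ 2 (mod 7); P is NOT on the curve.

Evaluate F(6, 4, 2) term-by-term (mod 7).
  -X**3 ↦ -1·216·1·1 = -216
  X**2*Y ↦ 1·36·4·1 = 144
  -X**2*Z ↦ -1·36·1·2 = -72
  X*Y**2 ↦ 1·6·16·1 = 96
  -2*X*Y*Z ↦ -2·6·4·2 = -96
  -X*Z**2 ↦ -1·6·1·4 = -24
  -Y**3 ↦ -1·1·64·1 = -64
  -Y**2*Z ↦ -1·1·16·2 = -32
  -2*Y*Z**2 ↦ -2·1·4·4 = -32
  -3*Z**3 ↦ -3·1·1·8 = -24
Sum: F(6, 4, 2) = (-216) + (144) + (-72) + (96) + (-96) + (-24) + (-64) + (-32) + (-32) + (-24) = -320.
Reducing mod 7: -320 ≡ 2 (mod 7).
Since F(a, b, c) ≡ 2 ≠ 0 (mod 7), P does NOT lie on the curve.


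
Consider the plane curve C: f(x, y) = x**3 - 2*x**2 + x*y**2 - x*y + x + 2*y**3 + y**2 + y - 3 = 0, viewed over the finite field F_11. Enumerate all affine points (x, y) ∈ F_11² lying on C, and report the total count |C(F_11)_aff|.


Affine F_11-points: {(1, 5), (1, 7), (1, 9), (2, 3), (2, 5), (2, 7), (4, 0), (4, 6), (4, 8), (5, 0), (7, 1), (9, 3), (10, 5), (10, 7), (10, 10)}; count = 15.

For each of the 121 pairs (x, y) ∈ F_11², evaluate f(x, y) mod 11. Record the zeros.
  x = 0: [0↦8, 1↦1, 2↦8, 3↦8, 4↦2, 5↦2, 6↦9, 7↦2, 8↦4, 9↦5, 10↦6]  zeros at y ∈ ∅
  x = 1: [0↦8, 1↦1, 2↦10, 3↦3, 4↦3, 5↦0, 6↦6, 7↦0, 8↦5, 9↦0, 10↦8]  zeros at y ∈ {5, 7, 9}
  x = 2: [0↦10, 1↦3, 2↦3, 3↦0, 4↦6, 5↦0, 6↦5, 7↦0, 8↦8, 9↦8, 10↦1]  zeros at y ∈ {3, 5, 7}
  x = 3: [0↦9, 1↦2, 2↦4, 3↦5, 4↦6, 5↦8, 6↦1, 7↦8, 8↦8, 9↦2, 10↦2]  zeros at y ∈ ∅
  x = 4: [0↦0, 1↦4, 2↦8, 3↦2, 4↦9, 5↦8, 6↦0, 7↦8, 8↦0, 9↦10, 10↦6]  zeros at y ∈ {0, 6, 8}
  x = 5: [0↦0, 1↦4, 2↦10, 3↦8, 4↦10, 5↦6, 6↦8, 7↦6, 8↦1, 9↦5, 10↦8]  zeros at y ∈ {0}
  x = 6: [0↦4, 1↦8, 2↦5, 3↦7, 4↦4, 5↦8, 6↦9, 7↦8, 8↦6, 9↦4, 10↦3]  zeros at y ∈ ∅
  x = 7: [0↦7, 1↦0, 2↦10, 3↦5, 4↦8, 5↦9, 6↦9, 7↦9, 8↦10, 9↦2, 10↦8]  zeros at y ∈ {1}
  x = 8: [0↦4, 1↦8, 2↦9, 3↦8, 4↦6, 5↦4, 6↦3, 7↦4, 8↦8, 9↦5, 10↦7]  zeros at y ∈ ∅
  x = 9: [0↦1, 1↦5, 2↦8, 3↦0, 4↦4, 5↦10, 6↦8, 7↦10, 8↦6, 9↦8, 10↦6]  zeros at y ∈ {3}
  x = 10: [0↦4, 1↦8, 2↦2, 3↦9, 4↦8, 5↦0, 6↦8, 7↦0, 8↦10, 9↦6, 10↦0]  zeros at y ∈ {5, 7, 10}
Collecting zeros: affine points = {(1, 5), (1, 7), (1, 9), (2, 3), (2, 5), (2, 7), (4, 0), (4, 6), (4, 8), (5, 0), (7, 1), (9, 3), (10, 5), (10, 7), (10, 10)}.
Total count |C(F_11)_aff| = 15.


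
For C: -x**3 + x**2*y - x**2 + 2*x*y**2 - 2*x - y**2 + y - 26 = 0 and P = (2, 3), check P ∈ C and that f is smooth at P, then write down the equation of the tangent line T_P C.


Tangent line at P: 12*x + 23*y - 93 = 0.

Step 1: f(2, 3) = 0, so P lies on C.
Step 2: partial derivatives
  f_x(x, y) = -3*x**2 + 2*x*y - 2*x + 2*y**2 - 2, f_y(x, y) = x**2 + 4*x*y - 2*y + 1.
  f_x(P) = 12, f_y(P) = 23 (gradient nonzero, so P is smooth).
Step 3: tangent line at P: 12·(x − 2) + 23·(y − 3) = 0.
Expanding: 12*x + 23*y - 93 = 0.


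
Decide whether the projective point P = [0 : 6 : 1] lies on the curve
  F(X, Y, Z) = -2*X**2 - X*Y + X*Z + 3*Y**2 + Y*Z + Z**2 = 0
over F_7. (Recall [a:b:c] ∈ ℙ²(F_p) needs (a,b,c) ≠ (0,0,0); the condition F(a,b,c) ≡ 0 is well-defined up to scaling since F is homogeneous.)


F(0,6,1) ≡ 3 (mod 7); P is NOT on the curve.

Evaluate F(0, 6, 1) term-by-term (mod 7).
  -2*X**2 ↦ -2·0·1·1 = 0
  -X*Y ↦ -1·0·6·1 = 0
  X*Z ↦ 1·0·1·1 = 0
  3*Y**2 ↦ 3·1·36·1 = 108
  Y*Z ↦ 1·1·6·1 = 6
  Z**2 ↦ 1·1·1·1 = 1
Sum: F(0, 6, 1) = (0) + (0) + (0) + (108) + (6) + (1) = 115.
Reducing mod 7: 115 ≡ 3 (mod 7).
Since F(a, b, c) ≡ 3 ≠ 0 (mod 7), P does NOT lie on the curve.


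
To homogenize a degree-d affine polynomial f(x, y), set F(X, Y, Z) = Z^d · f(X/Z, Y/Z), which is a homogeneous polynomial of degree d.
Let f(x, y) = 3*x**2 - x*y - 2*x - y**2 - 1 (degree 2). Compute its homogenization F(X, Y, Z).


F(X, Y, Z) = 3*X**2 - X*Y - 2*X*Z - Y**2 - Z**2

deg(f) = 2.
Substitute x = X/Z, y = Y/Z into f, then multiply by Z^2.
  monomial 3·x^2·y^0 ↦ 3·X^2·Y^0·Z^0.
  monomial -1·x^1·y^1 ↦ -1·X^1·Y^1·Z^0.
  monomial -2·x^1·y^0 ↦ -2·X^1·Y^0·Z^1.
  monomial -1·x^0·y^2 ↦ -1·X^0·Y^2·Z^0.
  monomial -1·x^0·y^0 ↦ -1·X^0·Y^0·Z^2.
Collecting: F(X, Y, Z) = 3*X**2 - X*Y - 2*X*Z - Y**2 - Z**2.


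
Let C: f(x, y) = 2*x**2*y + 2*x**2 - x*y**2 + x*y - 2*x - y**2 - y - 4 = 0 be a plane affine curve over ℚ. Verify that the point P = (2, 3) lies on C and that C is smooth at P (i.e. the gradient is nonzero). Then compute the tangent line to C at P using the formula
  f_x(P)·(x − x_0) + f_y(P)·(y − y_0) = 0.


Tangent line at P: 24*x - 9*y - 21 = 0.

Step 1: f(2, 3) = 0, so P lies on C.
Step 2: partial derivatives
  f_x(x, y) = 4*x*y + 4*x - y**2 + y - 2, f_y(x, y) = 2*x**2 - 2*x*y + x - 2*y - 1.
  f_x(P) = 24, f_y(P) = -9 (gradient nonzero, so P is smooth).
Step 3: tangent line at P: 24·(x − 2) + -9·(y − 3) = 0.
Expanding: 24*x - 9*y - 21 = 0.


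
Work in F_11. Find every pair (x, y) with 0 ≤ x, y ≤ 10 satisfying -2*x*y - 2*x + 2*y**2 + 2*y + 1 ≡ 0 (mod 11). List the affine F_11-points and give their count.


Affine F_11-points: {(3, 4), (3, 9), (4, 1), (4, 2), (5, 7), (5, 8), (6, 0), (6, 5), (10, 3), (10, 6)}; count = 10.

For each of the 121 pairs (x, y) ∈ F_11², evaluate f(x, y) mod 11. Record the zeros.
  x = 0: [0↦1, 1↦5, 2↦2, 3↦3, 4↦8, 5↦6, 6↦8, 7↦3, 8↦2, 9↦5, 10↦1]  zeros at y ∈ ∅
  x = 1: [0↦10, 1↦1, 2↦7, 3↦6, 4↦9, 5↦5, 6↦5, 7↦9, 8↦6, 9↦7, 10↦1]  zeros at y ∈ ∅
  x = 2: [0↦8, 1↦8, 2↦1, 3↦9, 4↦10, 5↦4, 6↦2, 7↦4, 8↦10, 9↦9, 10↦1]  zeros at y ∈ ∅
  x = 3: [0↦6, 1↦4, 2↦6, 3↦1, 4↦0, 5↦3, 6↦10, 7↦10, 8↦3, 9↦0, 10↦1]  zeros at y ∈ {4, 9}
  x = 4: [0↦4, 1↦0, 2↦0, 3↦4, 4↦1, 5↦2, 6↦7, 7↦5, 8↦7, 9↦2, 10↦1]  zeros at y ∈ {1, 2}
  x = 5: [0↦2, 1↦7, 2↦5, 3↦7, 4↦2, 5↦1, 6↦4, 7↦0, 8↦0, 9↦4, 10↦1]  zeros at y ∈ {7, 8}
  x = 6: [0↦0, 1↦3, 2↦10, 3↦10, 4↦3, 5↦0, 6↦1, 7↦6, 8↦4, 9↦6, 10↦1]  zeros at y ∈ {0, 5}
  x = 7: [0↦9, 1↦10, 2↦4, 3↦2, 4↦4, 5↦10, 6↦9, 7↦1, 8↦8, 9↦8, 10↦1]  zeros at y ∈ ∅
  x = 8: [0↦7, 1↦6, 2↦9, 3↦5, 4↦5, 5↦9, 6↦6, 7↦7, 8↦1, 9↦10, 10↦1]  zeros at y ∈ ∅
  x = 9: [0↦5, 1↦2, 2↦3, 3↦8, 4↦6, 5↦8, 6↦3, 7↦2, 8↦5, 9↦1, 10↦1]  zeros at y ∈ ∅
  x = 10: [0↦3, 1↦9, 2↦8, 3↦0, 4↦7, 5↦7, 6↦0, 7↦8, 8↦9, 9↦3, 10↦1]  zeros at y ∈ {3, 6}
Collecting zeros: affine points = {(3, 4), (3, 9), (4, 1), (4, 2), (5, 7), (5, 8), (6, 0), (6, 5), (10, 3), (10, 6)}.
Total count |C(F_11)_aff| = 10.


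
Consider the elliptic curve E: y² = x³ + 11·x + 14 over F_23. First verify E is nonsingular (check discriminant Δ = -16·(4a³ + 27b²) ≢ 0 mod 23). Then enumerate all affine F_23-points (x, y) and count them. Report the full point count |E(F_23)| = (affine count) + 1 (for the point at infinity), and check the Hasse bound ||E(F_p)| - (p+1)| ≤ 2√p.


Affine points = {(1, 7), (1, 16), (8, 4), (8, 19), (13, 10), (13, 13), (15, 9), (15, 14), (16, 10), (16, 13), (17, 10), (17, 13), (18, 8), (18, 15), (20, 0), (22, 5), (22, 18)}; affine count = 17; |E(F_23)| = 18.

Discriminant check: Δ ∝ 4a³ + 27b² = 4·11³ + 27·14² = 4·1331 + 27·196 ≡ 13 (mod 23). Nonzero ⇒ E is nonsingular.
For each x ∈ F_23, compute rhs = x³ + 11·x + 14 mod 23, then count y ∈ F_23 with y² ≡ rhs.
  x = 0: rhs = 14, matching y values: none (0 points).
  x = 1: rhs = 3, matching y values: 7, 16 (2 points).
  x = 2: rhs = 21, matching y values: none (0 points).
  x = 3: rhs = 5, matching y values: none (0 points).
  x = 4: rhs = 7, matching y values: none (0 points).
  x = 5: rhs = 10, matching y values: none (0 points).
  x = 6: rhs = 20, matching y values: none (0 points).
  x = 7: rhs = 20, matching y values: none (0 points).
  x = 8: rhs = 16, matching y values: 4, 19 (2 points).
  x = 9: rhs = 14, matching y values: none (0 points).
  x = 10: rhs = 20, matching y values: none (0 points).
  x = 11: rhs = 17, matching y values: none (0 points).
  x = 12: rhs = 11, matching y values: none (0 points).
  x = 13: rhs = 8, matching y values: 10, 13 (2 points).
  x = 14: rhs = 14, matching y values: none (0 points).
  x = 15: rhs = 12, matching y values: 9, 14 (2 points).
  x = 16: rhs = 8, matching y values: 10, 13 (2 points).
  x = 17: rhs = 8, matching y values: 10, 13 (2 points).
  x = 18: rhs = 18, matching y values: 8, 15 (2 points).
  x = 19: rhs = 21, matching y values: none (0 points).
  x = 20: rhs = 0, matching y values: 0 (1 points).
  x = 21: rhs = 7, matching y values: none (0 points).
  x = 22: rhs = 2, matching y values: 5, 18 (2 points).
Total affine count: 17.
Full point count |E(F_23)| = 17 + 1 = 18.
Hasse bound: |18 − (23+1)| = |-6| = 6 ≤ 2√23 ≈ 9.5917 ✓.


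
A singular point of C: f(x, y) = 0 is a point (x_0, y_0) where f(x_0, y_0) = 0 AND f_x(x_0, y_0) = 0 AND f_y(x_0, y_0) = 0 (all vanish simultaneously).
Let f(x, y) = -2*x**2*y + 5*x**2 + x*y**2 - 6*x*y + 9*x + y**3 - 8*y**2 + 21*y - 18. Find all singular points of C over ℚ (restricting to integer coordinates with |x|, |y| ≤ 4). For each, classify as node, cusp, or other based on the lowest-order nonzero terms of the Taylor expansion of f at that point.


Singular points: {(0, 3)}; classification: node.

Compute partial derivatives:
  f_x = -4*x*y + 10*x + y**2 - 6*y + 9.
  f_y = -2*x**2 + 2*x*y - 6*x + 3*y**2 - 16*y + 21.
Scan x_0 ∈ {−4, ..., 4}. For each x_0, f_y(x_0, y) is a polynomial in y; find its integer roots y ∈ {−4, ..., 4}, then test f_x and f at those candidates.
  x = -4: f_y(-4, y) = 3*y**2 - 24*y + 13; no integer root y with |y| ≤ 4.
  x = -3: f_y(-3, y) = 3*y**2 - 22*y + 21; no integer root y with |y| ≤ 4.
  x = -2: f_y(-2, y) = 3*y**2 - 20*y + 25; no integer root y with |y| ≤ 4.
  x = -1: f_y(-1, y) = 3*y**2 - 18*y + 25; no integer root y with |y| ≤ 4.
  x = 0: f_y(0, y) = 3*y**2 - 16*y + 21; vanishes at y ∈ {3}. (0, 3): f_x = 0, f = 0 — SINGULAR.
  x = 1: f_y(1, y) = 3*y**2 - 14*y + 13; no integer root y with |y| ≤ 4.
  x = 2: f_y(2, y) = 3*y**2 - 12*y + 1; no integer root y with |y| ≤ 4.
  x = 3: f_y(3, y) = 3*y**2 - 10*y - 15; no integer root y with |y| ≤ 4.
  x = 4: f_y(4, y) = 3*y**2 - 8*y - 35; no integer root y with |y| ≤ 4.
Only singular point on the grid: (0, 3).
Classify: substitute x = 0 + u, y = 3 + v and expand: f = -2*u**2*v - u**2 + u*v**2 + v**3 + v**2.
No constant or linear terms (consistent with a singular point). Quadratic part: -u**2 + v**2. Cubic part: -2*u**2*v + u*v**2 + v**3.
The quadratic part v**2 - u**2 = (v − u)(v + u) splits into two distinct linear factors, so there are two distinct tangent lines y − 3 = ±(x − 0) — this is a node (ordinary double point).
Classification: node.


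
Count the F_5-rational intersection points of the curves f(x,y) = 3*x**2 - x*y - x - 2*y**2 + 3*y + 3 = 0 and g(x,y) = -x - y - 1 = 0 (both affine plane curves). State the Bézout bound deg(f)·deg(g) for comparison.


Common zeros: {(3, 1)}; count = 1; Bézout bound = 2.

deg(f) = 2, deg(g) = 1, so Bézout bound = 2.
Scan x ∈ F_5. For each x, list the y ∈ F_5 with f(x, y) ≡ 0 and those with g(x, y) ≡ 0 (mod 5); the common zeros in that column are the intersection.
  x = 0: f ≡ 0 at y ∈ ∅; g ≡ 0 at y ∈ {4}; common: ∅.
  x = 1: f ≡ 0 at y ∈ {0, 1}; g ≡ 0 at y ∈ {3}; common: ∅.
  x = 2: f ≡ 0 at y ∈ {4}; g ≡ 0 at y ∈ {2}; common: ∅.
  x = 3: f ≡ 0 at y ∈ {1, 4}; g ≡ 0 at y ∈ {1}; common: {1}.
  x = 4: f ≡ 0 at y ∈ ∅; g ≡ 0 at y ∈ {0}; common: ∅.
Collecting: common zeros = {(3, 1)}, so the count is 1.
Comparison with the Bézout bound: 1 ≤ 2 = deg(f)·deg(g), as expected for curves with no common component (the affine F_5-count falls short of the bound because intersections may lie at infinity, over extension fields, or carry multiplicity).


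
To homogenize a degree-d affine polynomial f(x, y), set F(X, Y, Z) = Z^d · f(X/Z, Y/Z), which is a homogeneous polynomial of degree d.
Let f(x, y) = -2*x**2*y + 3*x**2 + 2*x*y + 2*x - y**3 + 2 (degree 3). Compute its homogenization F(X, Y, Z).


F(X, Y, Z) = -2*X**2*Y + 3*X**2*Z + 2*X*Y*Z + 2*X*Z**2 - Y**3 + 2*Z**3

deg(f) = 3.
Substitute x = X/Z, y = Y/Z into f, then multiply by Z^3.
  monomial -2·x^2·y^1 ↦ -2·X^2·Y^1·Z^0.
  monomial 3·x^2·y^0 ↦ 3·X^2·Y^0·Z^1.
  monomial 2·x^1·y^1 ↦ 2·X^1·Y^1·Z^1.
  monomial 2·x^1·y^0 ↦ 2·X^1·Y^0·Z^2.
  monomial -1·x^0·y^3 ↦ -1·X^0·Y^3·Z^0.
  monomial 2·x^0·y^0 ↦ 2·X^0·Y^0·Z^3.
Collecting: F(X, Y, Z) = -2*X**2*Y + 3*X**2*Z + 2*X*Y*Z + 2*X*Z**2 - Y**3 + 2*Z**3.


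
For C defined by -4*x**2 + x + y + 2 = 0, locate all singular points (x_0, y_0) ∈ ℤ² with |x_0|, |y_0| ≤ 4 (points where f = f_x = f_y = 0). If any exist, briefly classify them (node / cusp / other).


No singular points in the scanned grid; C is smooth there.

Compute partial derivatives:
  f_x = 1 - 8*x.
  f_y = 1.
f_y = 1 is a nonzero constant, so f_y never vanishes: no point (x, y) can satisfy f = f_x = f_y = 0. In particular no (x, y) ∈ {−4, ..., 4}² is singular; the curve is smooth.


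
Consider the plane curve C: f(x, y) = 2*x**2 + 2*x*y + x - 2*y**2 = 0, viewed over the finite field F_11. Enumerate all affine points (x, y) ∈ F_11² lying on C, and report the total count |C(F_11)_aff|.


Affine F_11-points: {(0, 0), (4, 2), (5, 0), (5, 5), (6, 1), (6, 5), (9, 1), (9, 8), (10, 2), (10, 8)}; count = 10.

For each of the 121 pairs (x, y) ∈ F_11², evaluate f(x, y) mod 11. Record the zeros.
  x = 0: [0↦0, 1↦9, 2↦3, 3↦4, 4↦1, 5↦5, 6↦5, 7↦1, 8↦4, 9↦3, 10↦9]  zeros at y ∈ {0}
  x = 1: [0↦3, 1↦3, 2↦10, 3↦2, 4↦1, 5↦7, 6↦9, 7↦7, 8↦1, 9↦2, 10↦10]  zeros at y ∈ ∅
  x = 2: [0↦10, 1↦1, 2↦10, 3↦4, 4↦5, 5↦2, 6↦6, 7↦6, 8↦2, 9↦5, 10↦4]  zeros at y ∈ ∅
  x = 3: [0↦10, 1↦3, 2↦3, 3↦10, 4↦2, 5↦1, 6↦7, 7↦9, 8↦7, 9↦1, 10↦2]  zeros at y ∈ ∅
  x = 4: [0↦3, 1↦9, 2↦0, 3↦9, 4↦3, 5↦4, 6↦1, 7↦5, 8↦5, 9↦1, 10↦4]  zeros at y ∈ {2}
  x = 5: [0↦0, 1↦8, 2↦1, 3↦1, 4↦8, 5↦0, 6↦10, 7↦5, 8↦7, 9↦5, 10↦10]  zeros at y ∈ {0, 5}
  x = 6: [0↦1, 1↦0, 2↦6, 3↦8, 4↦6, 5↦0, 6↦1, 7↦9, 8↦2, 9↦2, 10↦9]  zeros at y ∈ {1, 5}
  x = 7: [0↦6, 1↦7, 2↦4, 3↦8, 4↦8, 5↦4, 6↦7, 7↦6, 8↦1, 9↦3, 10↦1]  zeros at y ∈ ∅
  x = 8: [0↦4, 1↦7, 2↦6, 3↦1, 4↦3, 5↦1, 6↦6, 7↦7, 8↦4, 9↦8, 10↦8]  zeros at y ∈ ∅
  x = 9: [0↦6, 1↦0, 2↦1, 3↦9, 4↦2, 5↦2, 6↦9, 7↦1, 8↦0, 9↦6, 10↦8]  zeros at y ∈ {1, 8}
  x = 10: [0↦1, 1↦8, 2↦0, 3↦10, 4↦5, 5↦7, 6↦5, 7↦10, 8↦0, 9↦8, 10↦1]  zeros at y ∈ {2, 8}
Collecting zeros: affine points = {(0, 0), (4, 2), (5, 0), (5, 5), (6, 1), (6, 5), (9, 1), (9, 8), (10, 2), (10, 8)}.
Total count |C(F_11)_aff| = 10.


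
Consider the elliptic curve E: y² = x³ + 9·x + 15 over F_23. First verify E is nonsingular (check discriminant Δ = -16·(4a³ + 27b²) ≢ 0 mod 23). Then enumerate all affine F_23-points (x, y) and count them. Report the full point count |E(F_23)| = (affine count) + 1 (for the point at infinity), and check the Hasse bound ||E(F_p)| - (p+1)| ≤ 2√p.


Affine points = {(1, 5), (1, 18), (2, 8), (2, 15), (3, 0), (4, 0), (5, 1), (5, 22), (6, 3), (6, 20), (8, 1), (8, 22), (10, 1), (10, 22), (13, 11), (13, 12), (15, 11), (15, 12), (16, 0), (18, 11), (18, 12), (21, 9), (21, 14)}; affine count = 23; |E(F_23)| = 24.

Discriminant check: Δ ∝ 4a³ + 27b² = 4·9³ + 27·15² = 4·729 + 27·225 ≡ 21 (mod 23). Nonzero ⇒ E is nonsingular.
For each x ∈ F_23, compute rhs = x³ + 9·x + 15 mod 23, then count y ∈ F_23 with y² ≡ rhs.
  x = 0: rhs = 15, matching y values: none (0 points).
  x = 1: rhs = 2, matching y values: 5, 18 (2 points).
  x = 2: rhs = 18, matching y values: 8, 15 (2 points).
  x = 3: rhs = 0, matching y values: 0 (1 points).
  x = 4: rhs = 0, matching y values: 0 (1 points).
  x = 5: rhs = 1, matching y values: 1, 22 (2 points).
  x = 6: rhs = 9, matching y values: 3, 20 (2 points).
  x = 7: rhs = 7, matching y values: none (0 points).
  x = 8: rhs = 1, matching y values: 1, 22 (2 points).
  x = 9: rhs = 20, matching y values: none (0 points).
  x = 10: rhs = 1, matching y values: 1, 22 (2 points).
  x = 11: rhs = 19, matching y values: none (0 points).
  x = 12: rhs = 11, matching y values: none (0 points).
  x = 13: rhs = 6, matching y values: 11, 12 (2 points).
  x = 14: rhs = 10, matching y values: none (0 points).
  x = 15: rhs = 6, matching y values: 11, 12 (2 points).
  x = 16: rhs = 0, matching y values: 0 (1 points).
  x = 17: rhs = 21, matching y values: none (0 points).
  x = 18: rhs = 6, matching y values: 11, 12 (2 points).
  x = 19: rhs = 7, matching y values: none (0 points).
  x = 20: rhs = 7, matching y values: none (0 points).
  x = 21: rhs = 12, matching y values: 9, 14 (2 points).
  x = 22: rhs = 5, matching y values: none (0 points).
Total affine count: 23.
Full point count |E(F_23)| = 23 + 1 = 24.
Hasse bound: |24 − (23+1)| = |0| = 0 ≤ 2√23 ≈ 9.5917 ✓.


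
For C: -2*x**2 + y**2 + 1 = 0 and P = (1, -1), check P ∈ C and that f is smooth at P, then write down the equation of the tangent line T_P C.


Tangent line at P: -4*x - 2*y + 2 = 0.

Step 1: f(1, -1) = 0, so P lies on C.
Step 2: partial derivatives
  f_x(x, y) = -4*x, f_y(x, y) = 2*y.
  f_x(P) = -4, f_y(P) = -2 (gradient nonzero, so P is smooth).
Step 3: tangent line at P: -4·(x − 1) + -2·(y − -1) = 0.
Expanding: -4*x - 2*y + 2 = 0.


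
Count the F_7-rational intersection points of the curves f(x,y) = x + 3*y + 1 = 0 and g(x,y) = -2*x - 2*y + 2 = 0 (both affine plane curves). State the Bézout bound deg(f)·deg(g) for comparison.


Common zeros: {(2, 6)}; count = 1; Bézout bound = 1.

deg(f) = 1, deg(g) = 1, so Bézout bound = 1.
Scan x ∈ F_7. For each x, list the y ∈ F_7 with f(x, y) ≡ 0 and those with g(x, y) ≡ 0 (mod 7); the common zeros in that column are the intersection.
  x = 0: f ≡ 0 at y ∈ {2}; g ≡ 0 at y ∈ {1}; common: ∅.
  x = 1: f ≡ 0 at y ∈ {4}; g ≡ 0 at y ∈ {0}; common: ∅.
  x = 2: f ≡ 0 at y ∈ {6}; g ≡ 0 at y ∈ {6}; common: {6}.
  x = 3: f ≡ 0 at y ∈ {1}; g ≡ 0 at y ∈ {5}; common: ∅.
  x = 4: f ≡ 0 at y ∈ {3}; g ≡ 0 at y ∈ {4}; common: ∅.
  x = 5: f ≡ 0 at y ∈ {5}; g ≡ 0 at y ∈ {3}; common: ∅.
  x = 6: f ≡ 0 at y ∈ {0}; g ≡ 0 at y ∈ {2}; common: ∅.
Collecting: common zeros = {(2, 6)}, so the count is 1.
Comparison with the Bézout bound: 1 ≤ 1 = deg(f)·deg(g), as expected for curves with no common component (the bound is attained).


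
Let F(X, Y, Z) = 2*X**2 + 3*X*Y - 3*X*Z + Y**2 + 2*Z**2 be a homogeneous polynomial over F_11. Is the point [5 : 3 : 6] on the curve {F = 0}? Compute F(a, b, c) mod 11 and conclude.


F(5,3,6) ≡ 9 (mod 11); P is NOT on the curve.

Evaluate F(5, 3, 6) term-by-term (mod 11).
  2*X**2 ↦ 2·25·1·1 = 50
  3*X*Y ↦ 3·5·3·1 = 45
  -3*X*Z ↦ -3·5·1·6 = -90
  Y**2 ↦ 1·1·9·1 = 9
  2*Z**2 ↦ 2·1·1·36 = 72
Sum: F(5, 3, 6) = (50) + (45) + (-90) + (9) + (72) = 86.
Reducing mod 11: 86 ≡ 9 (mod 11).
Since F(a, b, c) ≡ 9 ≠ 0 (mod 11), P does NOT lie on the curve.


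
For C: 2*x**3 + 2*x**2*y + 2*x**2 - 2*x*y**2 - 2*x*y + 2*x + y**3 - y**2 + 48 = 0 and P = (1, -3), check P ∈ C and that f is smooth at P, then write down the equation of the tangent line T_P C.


Tangent line at P: -12*x + 45*y + 147 = 0.

Step 1: f(1, -3) = 0, so P lies on C.
Step 2: partial derivatives
  f_x(x, y) = 6*x**2 + 4*x*y + 4*x - 2*y**2 - 2*y + 2, f_y(x, y) = 2*x**2 - 4*x*y - 2*x + 3*y**2 - 2*y.
  f_x(P) = -12, f_y(P) = 45 (gradient nonzero, so P is smooth).
Step 3: tangent line at P: -12·(x − 1) + 45·(y − -3) = 0.
Expanding: -12*x + 45*y + 147 = 0.


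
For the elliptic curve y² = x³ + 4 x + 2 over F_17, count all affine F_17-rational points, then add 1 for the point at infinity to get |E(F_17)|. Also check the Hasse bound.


Affine points = {(0, 6), (0, 11), (2, 1), (2, 16), (6, 2), (6, 15), (7, 4), (7, 13), (8, 6), (8, 11), (9, 6), (9, 11), (11, 0)}; affine count = 13; |E(F_17)| = 14.

Discriminant check: Δ ∝ 4a³ + 27b² = 4·4³ + 27·2² = 4·64 + 27·4 ≡ 7 (mod 17). Nonzero ⇒ E is nonsingular.
For each x ∈ F_17, compute rhs = x³ + 4·x + 2 mod 17, then count y ∈ F_17 with y² ≡ rhs.
  x = 0: rhs = 2, matching y values: 6, 11 (2 points).
  x = 1: rhs = 7, matching y values: none (0 points).
  x = 2: rhs = 1, matching y values: 1, 16 (2 points).
  x = 3: rhs = 7, matching y values: none (0 points).
  x = 4: rhs = 14, matching y values: none (0 points).
  x = 5: rhs = 11, matching y values: none (0 points).
  x = 6: rhs = 4, matching y values: 2, 15 (2 points).
  x = 7: rhs = 16, matching y values: 4, 13 (2 points).
  x = 8: rhs = 2, matching y values: 6, 11 (2 points).
  x = 9: rhs = 2, matching y values: 6, 11 (2 points).
  x = 10: rhs = 5, matching y values: none (0 points).
  x = 11: rhs = 0, matching y values: 0 (1 points).
  x = 12: rhs = 10, matching y values: none (0 points).
  x = 13: rhs = 7, matching y values: none (0 points).
  x = 14: rhs = 14, matching y values: none (0 points).
  x = 15: rhs = 3, matching y values: none (0 points).
  x = 16: rhs = 14, matching y values: none (0 points).
Total affine count: 13.
Full point count |E(F_17)| = 13 + 1 = 14.
Hasse bound: |14 − (17+1)| = |-4| = 4 ≤ 2√17 ≈ 8.2462 ✓.
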